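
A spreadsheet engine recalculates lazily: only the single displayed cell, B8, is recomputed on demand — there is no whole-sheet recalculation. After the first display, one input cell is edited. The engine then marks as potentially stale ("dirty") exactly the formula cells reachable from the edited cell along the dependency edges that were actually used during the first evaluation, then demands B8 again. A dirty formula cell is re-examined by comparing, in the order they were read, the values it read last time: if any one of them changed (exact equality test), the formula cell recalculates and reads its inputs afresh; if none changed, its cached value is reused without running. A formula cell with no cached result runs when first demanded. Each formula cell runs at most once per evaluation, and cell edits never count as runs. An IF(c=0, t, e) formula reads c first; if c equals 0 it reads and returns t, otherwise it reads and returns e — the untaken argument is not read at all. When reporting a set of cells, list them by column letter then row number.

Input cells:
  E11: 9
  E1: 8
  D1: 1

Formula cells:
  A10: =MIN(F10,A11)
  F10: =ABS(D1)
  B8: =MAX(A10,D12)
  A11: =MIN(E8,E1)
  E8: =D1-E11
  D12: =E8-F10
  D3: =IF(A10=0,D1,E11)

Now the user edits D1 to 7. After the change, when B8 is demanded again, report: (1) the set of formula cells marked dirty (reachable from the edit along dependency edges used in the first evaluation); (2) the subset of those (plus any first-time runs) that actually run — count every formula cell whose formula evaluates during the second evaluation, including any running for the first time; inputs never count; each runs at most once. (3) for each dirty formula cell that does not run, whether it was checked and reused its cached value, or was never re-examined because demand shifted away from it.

Marked dirty: A10, A11, B8, D12, E8, F10.
Formula cells that run: A10, A11, B8, D12, E8, F10 — 6 in total.
Every dirty formula cell ran.

First evaluation (everything demanded from the output):
  E8 = 1 - 9 = -8
  A11 = MIN(-8, 8) = -8
  F10 = ABS(1) = 1
  A10 = MIN(1, -8) = -8
  D12 = -8 - 1 = -9
  B8 = MAX(-8, -9) = -8

Propagation after the edit:
  E8: runs — D1 1->7; result -2.
  A11: runs — E8 -8->-2; result -2.
  F10: runs — D1 1->7; result 7.
  A10: runs — F10 1->7; A11 -8->-2; result -2.
  D12: runs — E8 -8->-2; F10 1->7; result -9 (same value as before).
  B8: runs — A10 -8->-2; result -2.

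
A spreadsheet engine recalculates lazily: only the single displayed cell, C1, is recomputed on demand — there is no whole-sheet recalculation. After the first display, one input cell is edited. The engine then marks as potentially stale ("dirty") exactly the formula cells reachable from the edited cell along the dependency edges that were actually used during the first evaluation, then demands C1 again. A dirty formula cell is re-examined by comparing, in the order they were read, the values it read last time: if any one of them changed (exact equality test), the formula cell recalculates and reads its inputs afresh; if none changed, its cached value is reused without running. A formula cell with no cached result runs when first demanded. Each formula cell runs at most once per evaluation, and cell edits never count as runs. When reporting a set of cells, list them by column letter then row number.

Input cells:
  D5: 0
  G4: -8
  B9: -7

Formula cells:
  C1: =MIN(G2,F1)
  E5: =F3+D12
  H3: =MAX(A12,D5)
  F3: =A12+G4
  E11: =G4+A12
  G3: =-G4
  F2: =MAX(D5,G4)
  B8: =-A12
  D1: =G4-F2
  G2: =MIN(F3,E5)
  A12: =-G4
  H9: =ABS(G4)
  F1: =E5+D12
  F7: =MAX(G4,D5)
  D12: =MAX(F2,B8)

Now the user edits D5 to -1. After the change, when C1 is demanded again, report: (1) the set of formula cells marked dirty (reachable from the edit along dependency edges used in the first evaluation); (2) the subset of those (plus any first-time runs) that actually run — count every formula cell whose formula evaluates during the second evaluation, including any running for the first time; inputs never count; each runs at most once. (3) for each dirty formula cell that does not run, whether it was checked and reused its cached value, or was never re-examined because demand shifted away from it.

First evaluation (everything demanded from the output):
  A12 = -(-8) = 8
  B8 = -(8) = -8
  F2 = MAX(0, -8) = 0
  D12 = MAX(0, -8) = 0
  F3 = 8 + -8 = 0
  E5 = 0 + 0 = 0
  F1 = 0 + 0 = 0
  G2 = MIN(0, 0) = 0
  C1 = MIN(0, 0) = 0

Propagation after the edit:
  F2: runs — D5 0->-1; result -1.
  D12: runs — F2 0->-1; result -1.
  E5: runs — D12 0->-1; result -1.
  F1: runs — E5 0->-1; D12 0->-1; result -2.
  G2: runs — E5 0->-1; result -1.
  C1: runs — G2 0->-1; F1 0->-2; result -2.

Marked dirty: C1, D12, E5, F1, F2, G2.
Formula cells that run: C1, D12, E5, F1, F2, G2 — 6 in total.
Every dirty formula cell ran.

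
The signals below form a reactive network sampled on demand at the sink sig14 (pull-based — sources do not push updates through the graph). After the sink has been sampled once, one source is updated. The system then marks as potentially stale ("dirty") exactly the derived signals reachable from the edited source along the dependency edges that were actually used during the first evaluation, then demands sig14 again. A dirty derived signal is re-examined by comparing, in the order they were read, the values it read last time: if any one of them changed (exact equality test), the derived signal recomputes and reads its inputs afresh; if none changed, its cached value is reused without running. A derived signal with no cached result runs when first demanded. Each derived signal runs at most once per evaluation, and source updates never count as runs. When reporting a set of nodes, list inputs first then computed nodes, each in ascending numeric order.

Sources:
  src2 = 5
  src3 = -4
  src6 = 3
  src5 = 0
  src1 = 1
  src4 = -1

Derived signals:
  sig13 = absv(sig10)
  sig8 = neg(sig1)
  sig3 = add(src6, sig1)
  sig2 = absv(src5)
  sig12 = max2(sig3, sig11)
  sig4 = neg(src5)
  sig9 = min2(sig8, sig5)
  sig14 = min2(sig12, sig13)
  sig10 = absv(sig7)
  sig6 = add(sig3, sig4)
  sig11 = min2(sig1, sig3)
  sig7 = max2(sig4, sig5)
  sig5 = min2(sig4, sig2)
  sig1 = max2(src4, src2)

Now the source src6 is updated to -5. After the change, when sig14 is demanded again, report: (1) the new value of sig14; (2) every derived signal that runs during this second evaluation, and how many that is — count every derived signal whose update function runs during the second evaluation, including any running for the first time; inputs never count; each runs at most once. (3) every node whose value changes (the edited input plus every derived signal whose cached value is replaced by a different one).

Initial pass — values computed on the first demand:
  sig1 = max2(-1, 5) = 5
  sig2 = absv(0) = 0
  sig3 = add(3, 5) = 8
  sig4 = neg(0) = 0
  sig5 = min2(0, 0) = 0
  sig7 = max2(0, 0) = 0
  sig10 = absv(0) = 0
  sig11 = min2(5, 8) = 5
  sig12 = max2(8, 5) = 8
  sig13 = absv(0) = 0
  sig14 = min2(8, 0) = 0

Second demand — change propagation:
  sig3: re-runs because src6 3->-5; new result 0.
  sig11: re-runs because sig3 8->0; new result 0.
  sig12: re-runs because sig3 8->0; sig11 5->0; new result 0.
  sig14: re-runs because sig12 8->0; new result 0 (unchanged).

sig14 now evaluates to 0.
Run set: sig3, sig11, sig12, sig14 (4 run).
Changed values: src6, sig3, sig11, sig12.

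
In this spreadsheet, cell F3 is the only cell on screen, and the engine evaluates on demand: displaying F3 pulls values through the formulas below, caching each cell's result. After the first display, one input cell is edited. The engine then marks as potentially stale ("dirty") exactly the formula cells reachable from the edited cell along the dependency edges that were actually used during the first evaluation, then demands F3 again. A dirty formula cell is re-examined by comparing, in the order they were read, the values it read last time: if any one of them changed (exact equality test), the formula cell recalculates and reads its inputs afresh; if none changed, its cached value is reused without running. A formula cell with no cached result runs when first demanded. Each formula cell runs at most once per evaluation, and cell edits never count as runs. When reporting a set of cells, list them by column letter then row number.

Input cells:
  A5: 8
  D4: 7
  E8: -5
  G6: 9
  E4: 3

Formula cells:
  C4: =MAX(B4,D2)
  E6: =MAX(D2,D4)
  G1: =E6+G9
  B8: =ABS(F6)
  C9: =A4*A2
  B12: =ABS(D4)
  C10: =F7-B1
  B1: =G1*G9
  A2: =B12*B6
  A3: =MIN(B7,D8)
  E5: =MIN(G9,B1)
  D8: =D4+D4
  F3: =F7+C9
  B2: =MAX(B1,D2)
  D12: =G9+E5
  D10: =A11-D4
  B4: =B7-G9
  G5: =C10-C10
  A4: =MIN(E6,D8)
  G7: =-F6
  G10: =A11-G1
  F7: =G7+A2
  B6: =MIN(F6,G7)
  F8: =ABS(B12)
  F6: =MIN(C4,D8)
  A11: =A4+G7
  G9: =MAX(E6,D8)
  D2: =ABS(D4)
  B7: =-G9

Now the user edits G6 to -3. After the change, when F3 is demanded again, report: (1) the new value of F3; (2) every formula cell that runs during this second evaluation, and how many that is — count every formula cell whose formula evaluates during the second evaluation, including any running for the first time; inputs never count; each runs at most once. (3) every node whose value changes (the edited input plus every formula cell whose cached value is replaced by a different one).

F3 now evaluates to -399.
Run set: none (0 run).
Changed values: G6.
The important point: nothing the output needs ever reads G6, so the edit is invisible to it.

Initial pass — values computed on the first demand:
  B12 = ABS(7) = 7
  D2 = ABS(7) = 7
  D8 = 7 + 7 = 14
  E6 = MAX(7, 7) = 7
  A4 = MIN(7, 14) = 7
  G9 = MAX(7, 14) = 14
  B7 = -(14) = -14
  B4 = -14 - 14 = -28
  C4 = MAX(-28, 7) = 7
  F6 = MIN(7, 14) = 7
  G7 = -(7) = -7
  B6 = MIN(7, -7) = -7
  A2 = 7 * -7 = -49
  C9 = 7 * -49 = -343
  F7 = -7 + -49 = -56
  F3 = -56 + -343 = -399

Second demand — change propagation:
  no demanded computation ever read G6, so the edit dirties nothing and nothing runs.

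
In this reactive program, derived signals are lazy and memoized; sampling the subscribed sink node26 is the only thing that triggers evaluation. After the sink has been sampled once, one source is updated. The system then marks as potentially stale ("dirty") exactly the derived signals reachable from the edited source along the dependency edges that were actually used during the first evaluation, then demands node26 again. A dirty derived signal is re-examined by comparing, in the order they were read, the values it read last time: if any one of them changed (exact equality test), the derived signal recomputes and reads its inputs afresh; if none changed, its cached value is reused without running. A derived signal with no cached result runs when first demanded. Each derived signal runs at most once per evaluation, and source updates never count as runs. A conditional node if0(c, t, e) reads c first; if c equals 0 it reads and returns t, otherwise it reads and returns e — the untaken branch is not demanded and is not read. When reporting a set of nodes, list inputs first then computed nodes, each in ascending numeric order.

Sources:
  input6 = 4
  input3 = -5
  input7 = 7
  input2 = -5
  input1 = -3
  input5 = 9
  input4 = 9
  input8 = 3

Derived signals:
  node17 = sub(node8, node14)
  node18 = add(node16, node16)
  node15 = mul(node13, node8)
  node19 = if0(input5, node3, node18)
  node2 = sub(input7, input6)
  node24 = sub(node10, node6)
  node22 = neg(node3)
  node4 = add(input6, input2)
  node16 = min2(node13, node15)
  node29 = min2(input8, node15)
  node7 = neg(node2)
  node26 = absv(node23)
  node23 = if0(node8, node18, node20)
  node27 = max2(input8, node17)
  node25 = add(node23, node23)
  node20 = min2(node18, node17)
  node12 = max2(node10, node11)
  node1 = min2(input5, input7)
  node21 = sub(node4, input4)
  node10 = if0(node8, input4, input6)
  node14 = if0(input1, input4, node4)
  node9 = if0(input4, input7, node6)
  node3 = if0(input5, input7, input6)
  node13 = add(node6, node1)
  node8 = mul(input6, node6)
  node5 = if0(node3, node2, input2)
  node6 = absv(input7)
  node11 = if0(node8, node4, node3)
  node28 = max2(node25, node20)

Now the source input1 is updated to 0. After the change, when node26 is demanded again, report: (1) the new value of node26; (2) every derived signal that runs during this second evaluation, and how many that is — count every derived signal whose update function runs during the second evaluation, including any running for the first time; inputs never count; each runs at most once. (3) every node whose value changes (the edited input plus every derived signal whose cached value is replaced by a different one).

Demanding node26 again yields 19.
5 derived signals run: node14, node17, node20, node23, node26.
The nodes whose values change: input1, node14, node17, node20, node23, node26.

First demand of the output computes:
  node1 = min2(9, 7) = 7
  node4 = add(4, -5) = -1
  node6 = absv(7) = 7
  node8 = mul(4, 7) = 28
  node13 = add(7, 7) = 14
  node14 = if0(input1=-3 -> else branch node4) = -1
  node15 = mul(14, 28) = 392
  node16 = min2(14, 392) = 14
  node17 = sub(28, -1) = 29
  node18 = add(14, 14) = 28
  node20 = min2(28, 29) = 28
  node23 = if0(node8=28 -> else branch node20) = 28
  node26 = absv(28) = 28

After the edit, cleaning proceeds:
  node14: a read changed (input1 -3->0) — executes, giving 9.
  node17: a read changed (node14 -1->9) — executes, giving 19.
  node20: a read changed (node17 29->19) — executes, giving 19.
  node23: a read changed (node20 28->19) — executes, giving 19.
  node26: a read changed (node23 28->19) — executes, giving 19.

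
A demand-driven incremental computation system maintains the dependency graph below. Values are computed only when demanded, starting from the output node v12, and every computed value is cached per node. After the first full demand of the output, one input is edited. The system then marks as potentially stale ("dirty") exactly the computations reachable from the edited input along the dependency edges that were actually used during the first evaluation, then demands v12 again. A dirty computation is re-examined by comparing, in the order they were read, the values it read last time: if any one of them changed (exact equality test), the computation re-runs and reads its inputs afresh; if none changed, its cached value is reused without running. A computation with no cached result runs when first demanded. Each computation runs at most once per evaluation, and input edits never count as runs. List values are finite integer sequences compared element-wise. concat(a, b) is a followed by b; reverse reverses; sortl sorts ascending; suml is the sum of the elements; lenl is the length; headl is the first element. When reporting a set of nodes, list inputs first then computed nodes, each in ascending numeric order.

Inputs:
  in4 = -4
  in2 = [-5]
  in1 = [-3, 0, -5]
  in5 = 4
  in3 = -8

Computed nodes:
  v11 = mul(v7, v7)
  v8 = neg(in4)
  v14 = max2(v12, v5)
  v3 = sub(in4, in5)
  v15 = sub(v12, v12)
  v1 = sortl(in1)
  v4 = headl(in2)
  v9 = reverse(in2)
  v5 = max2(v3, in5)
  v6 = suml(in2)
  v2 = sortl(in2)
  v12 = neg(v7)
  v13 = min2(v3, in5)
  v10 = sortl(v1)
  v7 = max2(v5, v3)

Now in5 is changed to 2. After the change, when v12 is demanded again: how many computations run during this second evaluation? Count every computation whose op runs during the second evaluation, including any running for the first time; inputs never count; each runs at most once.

Computations that run: v3, v5, v7, v12 — 4 in total.

First evaluation (everything demanded from the output):
  v3 = sub(-4, 4) = -8
  v5 = max2(-8, 4) = 4
  v7 = max2(4, -8) = 4
  v12 = neg(4) = -4

Propagation after the edit:
  v3: runs — in5 4->2; result -6.
  v5: runs — v3 -8->-6; in5 4->2; result 2.
  v7: runs — v5 4->2; v3 -8->-6; result 2.
  v12: runs — v7 4->2; result -2.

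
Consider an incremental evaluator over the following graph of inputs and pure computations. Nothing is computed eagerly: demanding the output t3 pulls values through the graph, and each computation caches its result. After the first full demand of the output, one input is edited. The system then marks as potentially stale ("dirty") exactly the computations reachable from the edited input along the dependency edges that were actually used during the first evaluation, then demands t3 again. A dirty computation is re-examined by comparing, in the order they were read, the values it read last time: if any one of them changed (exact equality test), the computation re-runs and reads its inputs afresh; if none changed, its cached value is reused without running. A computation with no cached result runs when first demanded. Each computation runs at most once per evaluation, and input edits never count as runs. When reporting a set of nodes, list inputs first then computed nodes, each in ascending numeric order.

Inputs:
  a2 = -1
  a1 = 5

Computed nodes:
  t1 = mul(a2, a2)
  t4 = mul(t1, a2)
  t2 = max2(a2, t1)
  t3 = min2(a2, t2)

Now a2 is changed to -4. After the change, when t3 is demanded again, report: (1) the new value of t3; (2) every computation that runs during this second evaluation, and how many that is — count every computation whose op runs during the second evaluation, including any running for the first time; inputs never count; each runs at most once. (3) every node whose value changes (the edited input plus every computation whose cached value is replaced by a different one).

t3 now evaluates to -4.
Run set: t1, t2, t3 (3 run).
Changed values: a2, t1, t2, t3.

Initial pass — values computed on the first demand:
  t1 = mul(-1, -1) = 1
  t2 = max2(-1, 1) = 1
  t3 = min2(-1, 1) = -1

Second demand — change propagation:
  t1: re-runs because a2 -1->-4; a2 -1->-4; new result 16.
  t2: re-runs because a2 -1->-4; t1 1->16; new result 16.
  t3: re-runs because a2 -1->-4; t2 1->16; new result -4.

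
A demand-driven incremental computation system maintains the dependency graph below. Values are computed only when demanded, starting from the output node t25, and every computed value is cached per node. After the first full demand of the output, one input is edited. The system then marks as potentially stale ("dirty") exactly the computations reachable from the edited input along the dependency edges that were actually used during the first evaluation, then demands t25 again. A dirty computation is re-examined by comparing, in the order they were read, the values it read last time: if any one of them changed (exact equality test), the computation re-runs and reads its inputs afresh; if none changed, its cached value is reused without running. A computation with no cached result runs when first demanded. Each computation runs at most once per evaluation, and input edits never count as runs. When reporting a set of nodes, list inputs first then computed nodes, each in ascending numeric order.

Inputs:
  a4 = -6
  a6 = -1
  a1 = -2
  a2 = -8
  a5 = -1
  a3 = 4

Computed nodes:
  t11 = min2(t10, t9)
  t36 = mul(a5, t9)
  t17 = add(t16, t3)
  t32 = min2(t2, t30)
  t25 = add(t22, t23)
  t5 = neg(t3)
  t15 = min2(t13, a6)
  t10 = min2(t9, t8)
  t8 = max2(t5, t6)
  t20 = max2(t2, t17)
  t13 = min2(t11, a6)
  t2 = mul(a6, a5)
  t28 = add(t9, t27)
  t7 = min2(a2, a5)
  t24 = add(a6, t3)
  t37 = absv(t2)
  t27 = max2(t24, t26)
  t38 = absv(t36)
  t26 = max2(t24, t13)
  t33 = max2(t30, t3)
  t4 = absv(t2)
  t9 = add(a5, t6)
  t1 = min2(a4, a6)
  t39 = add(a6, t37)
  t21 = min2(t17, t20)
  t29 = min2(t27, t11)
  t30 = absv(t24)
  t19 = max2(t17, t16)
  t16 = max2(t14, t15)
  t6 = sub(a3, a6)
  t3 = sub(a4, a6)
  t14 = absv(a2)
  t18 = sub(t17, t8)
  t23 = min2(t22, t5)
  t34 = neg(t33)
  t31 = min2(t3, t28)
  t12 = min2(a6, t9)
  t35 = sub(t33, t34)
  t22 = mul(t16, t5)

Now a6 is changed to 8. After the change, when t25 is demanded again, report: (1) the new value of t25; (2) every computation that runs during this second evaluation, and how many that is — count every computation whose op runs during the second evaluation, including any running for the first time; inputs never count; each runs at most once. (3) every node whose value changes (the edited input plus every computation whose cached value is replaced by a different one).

First evaluation (everything demanded from the output):
  t3 = sub(-6, -1) = -5
  t5 = neg(-5) = 5
  t6 = sub(4, -1) = 5
  t8 = max2(5, 5) = 5
  t9 = add(-1, 5) = 4
  t10 = min2(4, 5) = 4
  t11 = min2(4, 4) = 4
  t13 = min2(4, -1) = -1
  t14 = absv(-8) = 8
  t15 = min2(-1, -1) = -1
  t16 = max2(8, -1) = 8
  t22 = mul(8, 5) = 40
  t23 = min2(40, 5) = 5
  t25 = add(40, 5) = 45

Propagation after the edit:
  t3: runs — a6 -1->8; result -14.
  t5: runs — t3 -5->-14; result 14.
  t6: runs — a6 -1->8; result -4.
  t8: runs — t5 5->14; t6 5->-4; result 14.
  t9: runs — t6 5->-4; result -5.
  t10: runs — t9 4->-5; t8 5->14; result -5.
  t11: runs — t10 4->-5; t9 4->-5; result -5.
  t13: runs — t11 4->-5; a6 -1->8; result -5.
  t15: runs — t13 -1->-5; a6 -1->8; result -5.
  t16: runs — t15 -1->-5; result 8 (same value as before).
  t22: runs — t5 5->14; result 112.
  t23: runs — t22 40->112; t5 5->14; result 14.
  t25: runs — t22 40->112; t23 5->14; result 126.

New value of t25: 126.
Computations that run: t3, t5, t6, t8, t9, t10, t11, t13, t15, t16, t22, t23, t25 — 13 in total.
Values that change: a6, t3, t5, t6, t8, t9, t10, t11, t13, t15, t22, t23, t25.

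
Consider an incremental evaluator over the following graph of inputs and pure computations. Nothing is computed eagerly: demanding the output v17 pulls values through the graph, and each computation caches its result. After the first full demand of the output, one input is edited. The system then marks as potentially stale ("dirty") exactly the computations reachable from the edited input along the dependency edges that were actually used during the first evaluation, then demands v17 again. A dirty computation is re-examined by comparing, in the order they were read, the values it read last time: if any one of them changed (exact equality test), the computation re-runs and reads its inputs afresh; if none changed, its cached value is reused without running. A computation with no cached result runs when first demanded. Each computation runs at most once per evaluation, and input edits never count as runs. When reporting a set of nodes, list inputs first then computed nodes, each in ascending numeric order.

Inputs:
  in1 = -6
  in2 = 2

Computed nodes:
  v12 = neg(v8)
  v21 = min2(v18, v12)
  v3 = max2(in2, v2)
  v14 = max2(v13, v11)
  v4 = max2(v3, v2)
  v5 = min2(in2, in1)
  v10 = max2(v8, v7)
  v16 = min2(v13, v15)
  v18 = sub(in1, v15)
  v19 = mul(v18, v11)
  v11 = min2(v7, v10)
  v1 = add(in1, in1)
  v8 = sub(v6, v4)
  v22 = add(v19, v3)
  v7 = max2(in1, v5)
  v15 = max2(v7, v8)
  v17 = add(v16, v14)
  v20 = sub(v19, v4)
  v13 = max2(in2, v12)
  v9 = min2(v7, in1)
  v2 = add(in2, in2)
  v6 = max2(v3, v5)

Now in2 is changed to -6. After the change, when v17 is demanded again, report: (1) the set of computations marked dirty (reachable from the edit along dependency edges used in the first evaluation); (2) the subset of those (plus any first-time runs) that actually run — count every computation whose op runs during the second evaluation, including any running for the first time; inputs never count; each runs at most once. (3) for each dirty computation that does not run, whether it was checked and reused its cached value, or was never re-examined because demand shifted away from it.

Initial pass — values computed on the first demand:
  v2 = add(2, 2) = 4
  v3 = max2(2, 4) = 4
  v4 = max2(4, 4) = 4
  v5 = min2(2, -6) = -6
  v6 = max2(4, -6) = 4
  v7 = max2(-6, -6) = -6
  v8 = sub(4, 4) = 0
  v10 = max2(0, -6) = 0
  v11 = min2(-6, 0) = -6
  v12 = neg(0) = 0
  v13 = max2(2, 0) = 2
  v14 = max2(2, -6) = 2
  v15 = max2(-6, 0) = 0
  v16 = min2(2, 0) = 0
  v17 = add(0, 2) = 2

Second demand — change propagation:
  v2: re-runs because in2 2->-6; in2 2->-6; new result -12.
  v3: re-runs because in2 2->-6; v2 4->-12; new result -6.
  v4: re-runs because v3 4->-6; v2 4->-12; new result -6.
  v5: re-runs because in2 2->-6; new result -6 (unchanged).
  v6: re-runs because v3 4->-6; new result -6.
  v7: re-examined; everything it read last time is the same (in1 unchanged, v5 unchanged) — cache -6 kept, no run.
  v8: re-runs because v6 4->-6; v4 4->-6; new result 0 (unchanged).
  v10: re-examined; everything it read last time is the same (v8 unchanged, v7 unchanged) — cache 0 kept, no run.
  v11: re-examined; everything it read last time is the same (v7 unchanged, v10 unchanged) — cache -6 kept, no run.
  v12: re-examined; everything it read last time is the same (v8 unchanged) — cache 0 kept, no run.
  v13: re-runs because in2 2->-6; new result 0.
  v14: re-runs because v13 2->0; new result 0.
  v15: re-examined; everything it read last time is the same (v7 unchanged, v8 unchanged) — cache 0 kept, no run.
  v16: re-runs because v13 2->0; new result 0 (unchanged).
  v17: re-runs because v14 2->0; new result 0.

The important point: at v7 every value read last time is unchanged, so the dirty flag clears without a run.

Dirty set: v2, v3, v4, v5, v6, v7, v8, v10, v11, v12, v13, v14, v15, v16, v17.
Run set: v2, v3, v4, v5, v6, v8, v13, v14, v16, v17 (10 run).
Re-examined without running (cache reused): v7, v10, v11, v12, v15.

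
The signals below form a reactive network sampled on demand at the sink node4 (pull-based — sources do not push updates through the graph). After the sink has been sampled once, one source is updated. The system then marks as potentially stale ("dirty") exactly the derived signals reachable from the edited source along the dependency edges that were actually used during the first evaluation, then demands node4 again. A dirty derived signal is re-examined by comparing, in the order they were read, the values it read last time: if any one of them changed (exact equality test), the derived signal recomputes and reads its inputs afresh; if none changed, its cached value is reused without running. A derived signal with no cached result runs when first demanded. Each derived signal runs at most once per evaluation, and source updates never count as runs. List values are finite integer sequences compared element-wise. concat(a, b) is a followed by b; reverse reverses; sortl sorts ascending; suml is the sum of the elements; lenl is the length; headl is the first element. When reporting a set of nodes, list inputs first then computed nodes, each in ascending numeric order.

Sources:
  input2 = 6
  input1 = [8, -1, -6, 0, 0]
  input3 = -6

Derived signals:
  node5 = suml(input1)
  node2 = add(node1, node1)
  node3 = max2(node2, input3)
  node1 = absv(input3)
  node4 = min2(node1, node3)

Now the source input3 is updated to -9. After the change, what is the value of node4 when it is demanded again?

Initial pass — values computed on the first demand:
  node1 = absv(-6) = 6
  node2 = add(6, 6) = 12
  node3 = max2(12, -6) = 12
  node4 = min2(6, 12) = 6

Second demand — change propagation:
  node1: re-runs because input3 -6->-9; new result 9.
  node2: re-runs because node1 6->9; node1 6->9; new result 18.
  node3: re-runs because node2 12->18; input3 -6->-9; new result 18.
  node4: re-runs because node1 6->9; node3 12->18; new result 9.

node4 now evaluates to 9.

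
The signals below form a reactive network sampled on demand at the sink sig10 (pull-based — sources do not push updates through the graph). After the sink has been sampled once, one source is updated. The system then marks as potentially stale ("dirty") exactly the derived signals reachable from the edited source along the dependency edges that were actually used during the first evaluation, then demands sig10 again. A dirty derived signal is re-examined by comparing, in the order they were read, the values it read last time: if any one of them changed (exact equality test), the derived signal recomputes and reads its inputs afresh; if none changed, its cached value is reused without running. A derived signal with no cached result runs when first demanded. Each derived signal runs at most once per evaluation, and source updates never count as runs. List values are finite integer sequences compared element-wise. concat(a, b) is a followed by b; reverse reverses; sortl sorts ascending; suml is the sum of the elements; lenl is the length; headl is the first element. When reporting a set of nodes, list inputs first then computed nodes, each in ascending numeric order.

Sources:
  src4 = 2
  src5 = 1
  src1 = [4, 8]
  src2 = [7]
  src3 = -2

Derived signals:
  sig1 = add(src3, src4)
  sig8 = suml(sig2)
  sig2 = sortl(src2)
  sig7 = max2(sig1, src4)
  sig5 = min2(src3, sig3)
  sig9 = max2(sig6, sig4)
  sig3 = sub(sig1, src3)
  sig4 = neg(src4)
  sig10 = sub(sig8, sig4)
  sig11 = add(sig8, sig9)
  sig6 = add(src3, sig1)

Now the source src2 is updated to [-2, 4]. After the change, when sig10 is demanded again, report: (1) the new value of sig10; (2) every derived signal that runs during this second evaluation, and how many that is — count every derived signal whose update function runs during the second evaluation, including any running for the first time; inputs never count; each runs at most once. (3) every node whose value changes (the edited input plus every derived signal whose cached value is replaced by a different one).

Initial pass — values computed on the first demand:
  sig2 = sortl([7]) = [7]
  sig4 = neg(2) = -2
  sig8 = suml([7]) = 7
  sig10 = sub(7, -2) = 9

Second demand — change propagation:
  sig2: re-runs because src2 [7]->[-2, 4]; new result [-2, 4].
  sig8: re-runs because sig2 [7]->[-2, 4]; new result 2.
  sig10: re-runs because sig8 7->2; new result 4.

sig10 now evaluates to 4.
Run set: sig2, sig8, sig10 (3 run).
Changed values: src2, sig2, sig8, sig10.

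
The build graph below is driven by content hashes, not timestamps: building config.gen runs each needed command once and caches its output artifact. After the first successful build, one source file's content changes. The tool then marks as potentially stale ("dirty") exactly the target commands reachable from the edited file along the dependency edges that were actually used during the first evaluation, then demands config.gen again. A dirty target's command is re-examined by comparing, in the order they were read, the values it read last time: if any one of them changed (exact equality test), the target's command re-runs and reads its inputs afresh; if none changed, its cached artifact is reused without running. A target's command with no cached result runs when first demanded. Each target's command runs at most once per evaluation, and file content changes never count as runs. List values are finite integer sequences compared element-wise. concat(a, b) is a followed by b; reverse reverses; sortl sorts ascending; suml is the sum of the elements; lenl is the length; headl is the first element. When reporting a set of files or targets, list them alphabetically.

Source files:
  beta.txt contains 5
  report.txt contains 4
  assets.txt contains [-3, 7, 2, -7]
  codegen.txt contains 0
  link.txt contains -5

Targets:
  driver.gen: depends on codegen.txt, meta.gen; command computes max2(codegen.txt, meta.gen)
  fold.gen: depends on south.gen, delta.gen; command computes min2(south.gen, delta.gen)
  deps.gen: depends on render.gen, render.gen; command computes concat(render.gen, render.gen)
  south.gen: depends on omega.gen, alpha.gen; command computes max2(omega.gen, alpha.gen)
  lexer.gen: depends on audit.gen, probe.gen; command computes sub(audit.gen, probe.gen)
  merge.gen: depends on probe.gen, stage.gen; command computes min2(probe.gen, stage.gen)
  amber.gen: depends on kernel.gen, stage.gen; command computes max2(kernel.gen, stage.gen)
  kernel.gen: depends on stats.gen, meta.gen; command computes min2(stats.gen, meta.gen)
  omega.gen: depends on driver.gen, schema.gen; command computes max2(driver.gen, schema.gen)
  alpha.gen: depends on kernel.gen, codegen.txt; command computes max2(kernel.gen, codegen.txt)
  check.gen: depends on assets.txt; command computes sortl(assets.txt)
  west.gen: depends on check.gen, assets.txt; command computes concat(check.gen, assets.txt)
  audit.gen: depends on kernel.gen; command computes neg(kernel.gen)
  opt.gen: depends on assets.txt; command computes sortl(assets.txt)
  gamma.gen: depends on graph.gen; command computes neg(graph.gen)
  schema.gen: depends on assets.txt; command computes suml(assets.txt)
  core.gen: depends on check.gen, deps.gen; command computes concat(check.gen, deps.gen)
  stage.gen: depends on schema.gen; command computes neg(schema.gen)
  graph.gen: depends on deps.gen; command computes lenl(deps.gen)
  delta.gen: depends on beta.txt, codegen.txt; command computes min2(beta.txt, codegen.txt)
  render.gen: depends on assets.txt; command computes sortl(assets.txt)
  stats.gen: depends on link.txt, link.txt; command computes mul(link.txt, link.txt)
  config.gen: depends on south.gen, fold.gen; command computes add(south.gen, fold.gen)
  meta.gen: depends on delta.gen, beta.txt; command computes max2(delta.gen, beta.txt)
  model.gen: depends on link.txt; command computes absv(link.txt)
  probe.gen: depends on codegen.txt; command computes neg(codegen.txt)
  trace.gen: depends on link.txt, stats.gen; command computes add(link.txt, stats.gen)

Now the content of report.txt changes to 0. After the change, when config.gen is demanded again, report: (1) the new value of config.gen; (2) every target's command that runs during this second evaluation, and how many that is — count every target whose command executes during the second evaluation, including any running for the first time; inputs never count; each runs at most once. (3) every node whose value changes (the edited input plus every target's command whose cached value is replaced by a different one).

Initial pass — values computed on the first demand:
  delta.gen = min2(5, 0) = 0
  meta.gen = max2(0, 5) = 5
  driver.gen = max2(0, 5) = 5
  schema.gen = suml([-3, 7, 2, -7]) = -1
  omega.gen = max2(5, -1) = 5
  stats.gen = mul(-5, -5) = 25
  kernel.gen = min2(25, 5) = 5
  alpha.gen = max2(5, 0) = 5
  south.gen = max2(5, 5) = 5
  fold.gen = min2(5, 0) = 0
  config.gen = add(5, 0) = 5

Second demand — change propagation:
  no demanded computation ever read report.txt, so the edit dirties nothing and nothing runs.

The important point: nothing the output needs ever reads report.txt, so the edit is invisible to it.

config.gen now evaluates to 5.
Run set: none (0 run).
Changed values: report.txt.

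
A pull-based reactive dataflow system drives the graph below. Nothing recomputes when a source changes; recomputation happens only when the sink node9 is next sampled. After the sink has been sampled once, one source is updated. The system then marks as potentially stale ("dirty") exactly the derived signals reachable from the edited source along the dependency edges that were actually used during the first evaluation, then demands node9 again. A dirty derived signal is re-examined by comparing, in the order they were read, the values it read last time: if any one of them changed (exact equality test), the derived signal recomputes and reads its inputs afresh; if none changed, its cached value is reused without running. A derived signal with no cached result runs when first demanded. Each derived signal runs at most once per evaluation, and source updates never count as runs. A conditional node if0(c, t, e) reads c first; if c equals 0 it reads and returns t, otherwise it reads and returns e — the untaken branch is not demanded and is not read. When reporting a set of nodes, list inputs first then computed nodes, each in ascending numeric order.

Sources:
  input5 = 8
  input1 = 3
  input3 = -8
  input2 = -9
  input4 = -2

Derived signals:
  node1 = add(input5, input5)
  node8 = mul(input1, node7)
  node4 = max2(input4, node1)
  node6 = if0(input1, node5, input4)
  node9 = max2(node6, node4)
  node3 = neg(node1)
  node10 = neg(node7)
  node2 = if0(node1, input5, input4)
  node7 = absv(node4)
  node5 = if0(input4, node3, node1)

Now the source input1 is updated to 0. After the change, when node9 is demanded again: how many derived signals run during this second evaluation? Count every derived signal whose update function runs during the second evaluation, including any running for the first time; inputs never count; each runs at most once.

Derived signals that run: node5, node6, node9 — 3 in total.
Key observation: a condition flipped, so demand reaches new nodes — node5 runs for the first time.

First evaluation (everything demanded from the output):
  node1 = add(8, 8) = 16
  node4 = max2(-2, 16) = 16
  node6 = if0(input1=3 -> else branch input4) = -2
  node9 = max2(-2, 16) = 16

Propagation after the edit:
  node5: demanded for the first time — runs, produces 16.
  node6: runs — input1 3->0; result 16.
  node9: runs — node6 -2->16; result 16 (same value as before).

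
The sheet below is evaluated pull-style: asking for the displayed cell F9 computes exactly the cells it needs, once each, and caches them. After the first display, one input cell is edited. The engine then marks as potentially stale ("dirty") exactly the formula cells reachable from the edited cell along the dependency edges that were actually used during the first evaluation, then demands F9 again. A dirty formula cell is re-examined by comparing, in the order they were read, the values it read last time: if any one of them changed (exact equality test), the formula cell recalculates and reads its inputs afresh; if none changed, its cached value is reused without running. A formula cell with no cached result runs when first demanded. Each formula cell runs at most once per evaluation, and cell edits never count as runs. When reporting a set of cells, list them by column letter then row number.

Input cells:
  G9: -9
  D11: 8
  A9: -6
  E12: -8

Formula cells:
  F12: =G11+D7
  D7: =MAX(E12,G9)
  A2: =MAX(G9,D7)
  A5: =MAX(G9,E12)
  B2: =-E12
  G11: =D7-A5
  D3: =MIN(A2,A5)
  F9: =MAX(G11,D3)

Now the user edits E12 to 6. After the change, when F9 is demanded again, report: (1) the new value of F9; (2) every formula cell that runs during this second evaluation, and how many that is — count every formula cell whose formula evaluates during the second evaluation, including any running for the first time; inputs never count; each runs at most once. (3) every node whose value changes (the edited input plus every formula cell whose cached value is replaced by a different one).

Demanding F9 again yields 6.
6 formula cells run: A2, A5, D3, D7, F9, G11.
The nodes whose values change: A2, A5, D3, D7, E12, F9.

First demand of the output computes:
  A5 = MAX(-9, -8) = -8
  D7 = MAX(-8, -9) = -8
  A2 = MAX(-9, -8) = -8
  D3 = MIN(-8, -8) = -8
  G11 = -8 - -8 = 0
  F9 = MAX(0, -8) = 0

After the edit, cleaning proceeds:
  A5: a read changed (E12 -8->6) — executes, giving 6.
  D7: a read changed (E12 -8->6) — executes, giving 6.
  A2: a read changed (D7 -8->6) — executes, giving 6.
  D3: a read changed (A2 -8->6; A5 -8->6) — executes, giving 6.
  G11: a read changed (D7 -8->6; A5 -8->6) — executes, giving 0 — identical to its old value.
  F9: a read changed (D3 -8->6) — executes, giving 6.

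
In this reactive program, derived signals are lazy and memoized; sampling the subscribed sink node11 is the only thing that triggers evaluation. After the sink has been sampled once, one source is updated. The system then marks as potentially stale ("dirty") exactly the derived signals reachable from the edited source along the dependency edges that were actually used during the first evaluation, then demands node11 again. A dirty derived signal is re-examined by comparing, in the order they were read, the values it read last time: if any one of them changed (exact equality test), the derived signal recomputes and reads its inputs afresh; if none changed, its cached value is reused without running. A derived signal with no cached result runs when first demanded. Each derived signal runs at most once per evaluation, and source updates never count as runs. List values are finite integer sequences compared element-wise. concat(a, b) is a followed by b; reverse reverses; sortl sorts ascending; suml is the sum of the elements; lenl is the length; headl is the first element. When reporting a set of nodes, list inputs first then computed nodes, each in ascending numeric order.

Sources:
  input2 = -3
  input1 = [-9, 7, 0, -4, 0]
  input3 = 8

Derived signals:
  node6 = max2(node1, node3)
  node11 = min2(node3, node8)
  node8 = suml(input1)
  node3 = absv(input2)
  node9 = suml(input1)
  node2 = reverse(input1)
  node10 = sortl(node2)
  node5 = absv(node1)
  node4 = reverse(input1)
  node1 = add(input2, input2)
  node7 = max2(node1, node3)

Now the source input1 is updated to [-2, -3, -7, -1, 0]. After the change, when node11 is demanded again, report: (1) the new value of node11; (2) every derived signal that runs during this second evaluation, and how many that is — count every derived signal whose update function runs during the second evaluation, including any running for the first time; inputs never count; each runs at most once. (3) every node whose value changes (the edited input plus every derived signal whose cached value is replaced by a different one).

Demanding node11 again yields -13.
2 derived signals run: node8, node11.
The nodes whose values change: input1, node8, node11.

First demand of the output computes:
  node3 = absv(-3) = 3
  node8 = suml([-9, 7, 0, -4, 0]) = -6
  node11 = min2(3, -6) = -6

After the edit, cleaning proceeds:
  node8: a read changed (input1 [-9, 7, 0, -4, 0]->[-2, -3, -7, -1, 0]) — executes, giving -13.
  node11: a read changed (node8 -6->-13) — executes, giving -13.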